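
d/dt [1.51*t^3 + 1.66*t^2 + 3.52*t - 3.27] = 4.53*t^2 + 3.32*t + 3.52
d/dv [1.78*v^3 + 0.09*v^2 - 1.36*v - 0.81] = 5.34*v^2 + 0.18*v - 1.36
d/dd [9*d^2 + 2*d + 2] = 18*d + 2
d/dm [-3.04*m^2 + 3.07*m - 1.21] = 3.07 - 6.08*m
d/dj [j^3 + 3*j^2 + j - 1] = 3*j^2 + 6*j + 1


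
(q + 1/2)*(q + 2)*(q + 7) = q^3 + 19*q^2/2 + 37*q/2 + 7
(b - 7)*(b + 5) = b^2 - 2*b - 35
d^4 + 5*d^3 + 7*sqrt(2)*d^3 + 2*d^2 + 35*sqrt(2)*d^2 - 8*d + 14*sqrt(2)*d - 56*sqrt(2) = (d - 1)*(d + 2)*(d + 4)*(d + 7*sqrt(2))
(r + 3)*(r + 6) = r^2 + 9*r + 18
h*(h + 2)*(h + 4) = h^3 + 6*h^2 + 8*h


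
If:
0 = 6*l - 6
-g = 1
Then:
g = -1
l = 1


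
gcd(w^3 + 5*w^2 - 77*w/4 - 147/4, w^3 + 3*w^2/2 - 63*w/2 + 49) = w^2 + 7*w/2 - 49/2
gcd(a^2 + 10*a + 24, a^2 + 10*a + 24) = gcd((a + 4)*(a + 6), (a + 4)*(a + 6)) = a^2 + 10*a + 24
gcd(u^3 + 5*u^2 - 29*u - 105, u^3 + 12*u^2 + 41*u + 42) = u^2 + 10*u + 21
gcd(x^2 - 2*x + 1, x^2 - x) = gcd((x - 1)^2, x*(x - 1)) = x - 1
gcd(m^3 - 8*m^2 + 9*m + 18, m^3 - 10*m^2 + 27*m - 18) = m^2 - 9*m + 18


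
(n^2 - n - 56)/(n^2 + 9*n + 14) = (n - 8)/(n + 2)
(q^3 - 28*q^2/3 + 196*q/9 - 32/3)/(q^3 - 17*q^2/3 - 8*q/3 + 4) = (q - 8/3)/(q + 1)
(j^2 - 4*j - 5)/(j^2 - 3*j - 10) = (j + 1)/(j + 2)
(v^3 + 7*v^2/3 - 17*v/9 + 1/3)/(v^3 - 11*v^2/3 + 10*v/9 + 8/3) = (9*v^3 + 21*v^2 - 17*v + 3)/(9*v^3 - 33*v^2 + 10*v + 24)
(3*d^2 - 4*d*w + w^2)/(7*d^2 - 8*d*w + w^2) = (-3*d + w)/(-7*d + w)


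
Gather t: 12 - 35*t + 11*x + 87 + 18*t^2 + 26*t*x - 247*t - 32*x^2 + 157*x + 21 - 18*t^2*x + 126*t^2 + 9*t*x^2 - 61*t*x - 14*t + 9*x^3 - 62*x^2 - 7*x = t^2*(144 - 18*x) + t*(9*x^2 - 35*x - 296) + 9*x^3 - 94*x^2 + 161*x + 120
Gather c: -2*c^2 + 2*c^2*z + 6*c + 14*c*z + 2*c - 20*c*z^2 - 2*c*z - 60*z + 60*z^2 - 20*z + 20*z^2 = c^2*(2*z - 2) + c*(-20*z^2 + 12*z + 8) + 80*z^2 - 80*z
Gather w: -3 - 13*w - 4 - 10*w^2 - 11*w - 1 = -10*w^2 - 24*w - 8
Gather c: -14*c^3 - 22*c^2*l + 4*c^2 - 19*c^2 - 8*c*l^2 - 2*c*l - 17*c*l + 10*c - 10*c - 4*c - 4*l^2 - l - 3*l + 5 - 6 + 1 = -14*c^3 + c^2*(-22*l - 15) + c*(-8*l^2 - 19*l - 4) - 4*l^2 - 4*l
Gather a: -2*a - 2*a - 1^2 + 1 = -4*a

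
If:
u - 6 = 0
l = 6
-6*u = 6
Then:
No Solution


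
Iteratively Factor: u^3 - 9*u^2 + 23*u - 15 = (u - 1)*(u^2 - 8*u + 15) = (u - 3)*(u - 1)*(u - 5)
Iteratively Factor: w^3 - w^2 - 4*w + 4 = (w - 1)*(w^2 - 4) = (w - 2)*(w - 1)*(w + 2)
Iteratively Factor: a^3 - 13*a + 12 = (a - 1)*(a^2 + a - 12) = (a - 1)*(a + 4)*(a - 3)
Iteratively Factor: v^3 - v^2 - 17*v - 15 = (v + 1)*(v^2 - 2*v - 15) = (v + 1)*(v + 3)*(v - 5)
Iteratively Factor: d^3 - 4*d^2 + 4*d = (d - 2)*(d^2 - 2*d) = (d - 2)^2*(d)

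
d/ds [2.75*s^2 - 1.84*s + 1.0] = 5.5*s - 1.84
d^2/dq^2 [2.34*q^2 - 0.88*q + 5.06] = 4.68000000000000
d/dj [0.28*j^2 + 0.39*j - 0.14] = 0.56*j + 0.39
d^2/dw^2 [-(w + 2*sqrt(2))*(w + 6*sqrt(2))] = -2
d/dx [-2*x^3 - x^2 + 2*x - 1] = -6*x^2 - 2*x + 2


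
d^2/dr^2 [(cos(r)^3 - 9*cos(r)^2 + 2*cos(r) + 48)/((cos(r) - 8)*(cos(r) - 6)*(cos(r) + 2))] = 3*(sin(r)^2 - 6*cos(r) + 1)/(cos(r) - 6)^3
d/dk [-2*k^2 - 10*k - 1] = -4*k - 10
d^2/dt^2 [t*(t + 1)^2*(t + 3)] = 12*t^2 + 30*t + 14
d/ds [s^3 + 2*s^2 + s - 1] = 3*s^2 + 4*s + 1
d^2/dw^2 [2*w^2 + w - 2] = 4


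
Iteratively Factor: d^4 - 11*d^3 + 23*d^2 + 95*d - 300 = (d + 3)*(d^3 - 14*d^2 + 65*d - 100) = (d - 5)*(d + 3)*(d^2 - 9*d + 20) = (d - 5)^2*(d + 3)*(d - 4)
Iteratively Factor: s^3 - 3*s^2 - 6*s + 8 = (s + 2)*(s^2 - 5*s + 4) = (s - 1)*(s + 2)*(s - 4)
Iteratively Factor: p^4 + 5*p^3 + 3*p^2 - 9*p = (p + 3)*(p^3 + 2*p^2 - 3*p) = (p + 3)^2*(p^2 - p) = p*(p + 3)^2*(p - 1)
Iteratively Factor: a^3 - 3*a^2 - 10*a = (a - 5)*(a^2 + 2*a) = a*(a - 5)*(a + 2)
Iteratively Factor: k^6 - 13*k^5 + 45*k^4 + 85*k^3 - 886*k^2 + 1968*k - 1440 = (k - 3)*(k^5 - 10*k^4 + 15*k^3 + 130*k^2 - 496*k + 480) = (k - 3)*(k - 2)*(k^4 - 8*k^3 - k^2 + 128*k - 240) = (k - 3)*(k - 2)*(k + 4)*(k^3 - 12*k^2 + 47*k - 60) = (k - 4)*(k - 3)*(k - 2)*(k + 4)*(k^2 - 8*k + 15) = (k - 5)*(k - 4)*(k - 3)*(k - 2)*(k + 4)*(k - 3)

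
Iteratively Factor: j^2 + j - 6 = (j - 2)*(j + 3)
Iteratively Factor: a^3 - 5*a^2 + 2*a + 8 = (a - 4)*(a^2 - a - 2) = (a - 4)*(a - 2)*(a + 1)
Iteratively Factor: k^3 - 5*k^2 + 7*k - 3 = (k - 1)*(k^2 - 4*k + 3) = (k - 3)*(k - 1)*(k - 1)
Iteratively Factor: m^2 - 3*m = (m)*(m - 3)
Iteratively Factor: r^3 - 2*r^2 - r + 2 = (r - 1)*(r^2 - r - 2) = (r - 1)*(r + 1)*(r - 2)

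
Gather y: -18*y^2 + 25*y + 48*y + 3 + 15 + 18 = -18*y^2 + 73*y + 36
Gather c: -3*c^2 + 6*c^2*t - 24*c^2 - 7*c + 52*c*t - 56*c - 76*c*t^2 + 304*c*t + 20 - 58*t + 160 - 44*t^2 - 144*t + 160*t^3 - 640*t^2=c^2*(6*t - 27) + c*(-76*t^2 + 356*t - 63) + 160*t^3 - 684*t^2 - 202*t + 180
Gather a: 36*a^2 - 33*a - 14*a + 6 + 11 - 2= 36*a^2 - 47*a + 15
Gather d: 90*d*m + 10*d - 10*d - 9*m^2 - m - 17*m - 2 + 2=90*d*m - 9*m^2 - 18*m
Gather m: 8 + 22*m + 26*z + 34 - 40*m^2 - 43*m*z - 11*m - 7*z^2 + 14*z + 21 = -40*m^2 + m*(11 - 43*z) - 7*z^2 + 40*z + 63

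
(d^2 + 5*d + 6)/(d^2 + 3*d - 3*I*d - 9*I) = (d + 2)/(d - 3*I)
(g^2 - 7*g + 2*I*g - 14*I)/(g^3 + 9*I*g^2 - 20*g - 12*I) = (g - 7)/(g^2 + 7*I*g - 6)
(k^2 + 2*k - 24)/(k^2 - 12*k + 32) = (k + 6)/(k - 8)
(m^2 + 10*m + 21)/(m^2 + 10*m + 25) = (m^2 + 10*m + 21)/(m^2 + 10*m + 25)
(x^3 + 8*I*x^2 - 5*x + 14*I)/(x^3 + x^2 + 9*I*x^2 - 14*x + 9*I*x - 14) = (x - I)/(x + 1)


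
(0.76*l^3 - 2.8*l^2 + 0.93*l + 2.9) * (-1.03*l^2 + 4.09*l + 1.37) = -0.7828*l^5 + 5.9924*l^4 - 11.3687*l^3 - 3.0193*l^2 + 13.1351*l + 3.973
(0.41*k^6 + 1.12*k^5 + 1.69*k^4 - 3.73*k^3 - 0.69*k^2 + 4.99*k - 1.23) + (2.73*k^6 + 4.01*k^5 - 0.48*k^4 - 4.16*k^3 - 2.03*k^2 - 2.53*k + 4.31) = 3.14*k^6 + 5.13*k^5 + 1.21*k^4 - 7.89*k^3 - 2.72*k^2 + 2.46*k + 3.08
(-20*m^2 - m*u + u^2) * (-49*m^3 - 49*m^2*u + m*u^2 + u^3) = 980*m^5 + 1029*m^4*u - 20*m^3*u^2 - 70*m^2*u^3 + u^5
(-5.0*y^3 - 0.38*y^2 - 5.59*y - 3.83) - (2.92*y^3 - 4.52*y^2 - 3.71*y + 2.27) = -7.92*y^3 + 4.14*y^2 - 1.88*y - 6.1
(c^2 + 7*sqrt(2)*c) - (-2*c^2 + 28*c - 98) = 3*c^2 - 28*c + 7*sqrt(2)*c + 98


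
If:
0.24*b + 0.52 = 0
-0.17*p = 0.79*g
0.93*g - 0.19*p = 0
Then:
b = -2.17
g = 0.00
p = 0.00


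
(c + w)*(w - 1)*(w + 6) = c*w^2 + 5*c*w - 6*c + w^3 + 5*w^2 - 6*w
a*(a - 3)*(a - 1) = a^3 - 4*a^2 + 3*a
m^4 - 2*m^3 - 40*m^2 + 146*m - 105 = (m - 5)*(m - 3)*(m - 1)*(m + 7)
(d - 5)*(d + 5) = d^2 - 25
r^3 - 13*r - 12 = (r - 4)*(r + 1)*(r + 3)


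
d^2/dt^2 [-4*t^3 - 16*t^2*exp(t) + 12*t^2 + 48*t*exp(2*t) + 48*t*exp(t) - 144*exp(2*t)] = -16*t^2*exp(t) + 192*t*exp(2*t) - 16*t*exp(t) - 24*t - 384*exp(2*t) + 64*exp(t) + 24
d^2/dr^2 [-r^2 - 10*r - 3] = -2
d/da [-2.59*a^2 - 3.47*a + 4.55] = -5.18*a - 3.47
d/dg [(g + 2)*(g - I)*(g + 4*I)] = 3*g^2 + g*(4 + 6*I) + 4 + 6*I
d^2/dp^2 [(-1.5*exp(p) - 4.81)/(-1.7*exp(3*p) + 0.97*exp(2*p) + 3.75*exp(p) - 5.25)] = (17.34*exp(6*p) + 117.6876*exp(5*p) - 47.58724*exp(4*p) - 222.718334*exp(3*p) - 288.041625*exp(2*p) + 195.151575*exp(p) + 136.040625)*exp(p)/(4.913*exp(9*p) - 8.4099*exp(8*p) - 27.71391*exp(7*p) + 81.707327*exp(6*p) + 9.19012500000001*exp(5*p) - 226.9152*exp(4*p) + 202.415625*exp(3*p) + 141.2775*exp(2*p) - 310.078125*exp(p) + 144.703125)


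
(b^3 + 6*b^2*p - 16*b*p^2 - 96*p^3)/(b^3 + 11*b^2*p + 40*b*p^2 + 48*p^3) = (b^2 + 2*b*p - 24*p^2)/(b^2 + 7*b*p + 12*p^2)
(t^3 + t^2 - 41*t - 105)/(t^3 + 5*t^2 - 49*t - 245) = (t + 3)/(t + 7)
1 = 1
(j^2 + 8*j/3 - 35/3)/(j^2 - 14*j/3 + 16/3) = (3*j^2 + 8*j - 35)/(3*j^2 - 14*j + 16)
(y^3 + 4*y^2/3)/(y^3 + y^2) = (y + 4/3)/(y + 1)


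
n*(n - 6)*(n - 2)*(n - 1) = n^4 - 9*n^3 + 20*n^2 - 12*n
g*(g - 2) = g^2 - 2*g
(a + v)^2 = a^2 + 2*a*v + v^2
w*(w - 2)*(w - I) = w^3 - 2*w^2 - I*w^2 + 2*I*w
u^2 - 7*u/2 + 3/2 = (u - 3)*(u - 1/2)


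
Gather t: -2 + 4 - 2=0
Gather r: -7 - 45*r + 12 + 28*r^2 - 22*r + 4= 28*r^2 - 67*r + 9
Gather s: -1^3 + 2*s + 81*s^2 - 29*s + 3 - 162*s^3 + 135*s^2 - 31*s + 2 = -162*s^3 + 216*s^2 - 58*s + 4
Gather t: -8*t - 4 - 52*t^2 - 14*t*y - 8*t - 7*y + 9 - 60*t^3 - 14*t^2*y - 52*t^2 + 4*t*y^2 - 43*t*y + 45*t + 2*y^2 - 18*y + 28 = -60*t^3 + t^2*(-14*y - 104) + t*(4*y^2 - 57*y + 29) + 2*y^2 - 25*y + 33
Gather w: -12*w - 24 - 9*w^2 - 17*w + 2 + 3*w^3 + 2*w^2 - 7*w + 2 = 3*w^3 - 7*w^2 - 36*w - 20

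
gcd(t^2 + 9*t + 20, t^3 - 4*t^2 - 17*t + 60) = t + 4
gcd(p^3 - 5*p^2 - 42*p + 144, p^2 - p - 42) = p + 6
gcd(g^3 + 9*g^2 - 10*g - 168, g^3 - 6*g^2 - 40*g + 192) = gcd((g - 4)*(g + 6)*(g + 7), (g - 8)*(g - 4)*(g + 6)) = g^2 + 2*g - 24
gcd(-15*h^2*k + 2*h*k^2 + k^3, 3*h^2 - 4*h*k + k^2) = 3*h - k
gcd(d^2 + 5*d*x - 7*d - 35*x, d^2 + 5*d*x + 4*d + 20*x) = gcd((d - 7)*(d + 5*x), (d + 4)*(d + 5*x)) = d + 5*x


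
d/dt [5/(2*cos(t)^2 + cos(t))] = 5*(sin(t)/cos(t)^2 + 4*tan(t))/(2*cos(t) + 1)^2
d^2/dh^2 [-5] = 0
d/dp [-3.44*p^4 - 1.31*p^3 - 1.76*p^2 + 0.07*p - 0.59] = -13.76*p^3 - 3.93*p^2 - 3.52*p + 0.07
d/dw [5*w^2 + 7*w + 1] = 10*w + 7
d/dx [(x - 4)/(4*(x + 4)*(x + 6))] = (-x^2 + 8*x + 64)/(4*(x^4 + 20*x^3 + 148*x^2 + 480*x + 576))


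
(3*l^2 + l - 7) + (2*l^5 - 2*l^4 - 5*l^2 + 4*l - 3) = 2*l^5 - 2*l^4 - 2*l^2 + 5*l - 10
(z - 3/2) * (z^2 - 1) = z^3 - 3*z^2/2 - z + 3/2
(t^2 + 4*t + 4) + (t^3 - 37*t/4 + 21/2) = t^3 + t^2 - 21*t/4 + 29/2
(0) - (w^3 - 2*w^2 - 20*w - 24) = -w^3 + 2*w^2 + 20*w + 24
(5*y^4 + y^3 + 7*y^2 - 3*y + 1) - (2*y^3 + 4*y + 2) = 5*y^4 - y^3 + 7*y^2 - 7*y - 1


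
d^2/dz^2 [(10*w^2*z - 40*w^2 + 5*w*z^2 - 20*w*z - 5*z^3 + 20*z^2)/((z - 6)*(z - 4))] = 20*(w^2 + 3*w - 18)/(z^3 - 18*z^2 + 108*z - 216)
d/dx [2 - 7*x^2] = -14*x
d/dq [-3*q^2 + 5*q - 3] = 5 - 6*q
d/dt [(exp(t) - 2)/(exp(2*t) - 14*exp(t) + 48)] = (-2*(exp(t) - 7)*(exp(t) - 2) + exp(2*t) - 14*exp(t) + 48)*exp(t)/(exp(2*t) - 14*exp(t) + 48)^2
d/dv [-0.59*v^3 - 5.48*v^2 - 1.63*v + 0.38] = -1.77*v^2 - 10.96*v - 1.63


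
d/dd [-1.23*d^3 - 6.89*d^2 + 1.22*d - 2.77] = -3.69*d^2 - 13.78*d + 1.22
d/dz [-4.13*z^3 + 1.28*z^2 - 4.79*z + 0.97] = -12.39*z^2 + 2.56*z - 4.79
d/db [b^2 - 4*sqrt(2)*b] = 2*b - 4*sqrt(2)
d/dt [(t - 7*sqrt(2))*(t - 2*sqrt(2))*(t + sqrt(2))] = 3*t^2 - 16*sqrt(2)*t + 10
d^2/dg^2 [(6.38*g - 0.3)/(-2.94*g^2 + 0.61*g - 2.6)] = (-(5.88*g - 0.61)*(6.38*g - 0.3)*(11.76*g - 1.22) + (112.5432*g - 9.5476)*(2.94*g^2 - 0.61*g + 2.6))/(2.94*g^2 - 0.61*g + 2.6)^3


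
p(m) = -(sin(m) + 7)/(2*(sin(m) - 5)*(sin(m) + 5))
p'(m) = -cos(m)/(2*(sin(m) - 5)*(sin(m) + 5)) + (sin(m) + 7)*cos(m)/(2*(sin(m) - 5)*(sin(m) + 5)^2) + (sin(m) + 7)*cos(m)/(2*(sin(m) - 5)^2*(sin(m) + 5))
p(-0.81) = 0.13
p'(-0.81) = 0.01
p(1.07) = 0.16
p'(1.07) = 0.02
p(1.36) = 0.17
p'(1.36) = 0.01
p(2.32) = 0.16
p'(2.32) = -0.02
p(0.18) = 0.14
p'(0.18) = 0.02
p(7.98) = 0.17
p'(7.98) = -0.00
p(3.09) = 0.14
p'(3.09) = -0.02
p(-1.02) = 0.13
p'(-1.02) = 0.01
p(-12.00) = 0.15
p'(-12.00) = 0.02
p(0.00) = 0.14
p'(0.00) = 0.02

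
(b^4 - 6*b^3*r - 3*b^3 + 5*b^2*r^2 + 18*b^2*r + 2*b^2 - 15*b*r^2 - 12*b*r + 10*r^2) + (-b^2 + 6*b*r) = b^4 - 6*b^3*r - 3*b^3 + 5*b^2*r^2 + 18*b^2*r + b^2 - 15*b*r^2 - 6*b*r + 10*r^2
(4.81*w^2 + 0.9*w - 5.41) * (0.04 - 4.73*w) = -22.7513*w^3 - 4.0646*w^2 + 25.6253*w - 0.2164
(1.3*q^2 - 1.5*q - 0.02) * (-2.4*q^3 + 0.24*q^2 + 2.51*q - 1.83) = -3.12*q^5 + 3.912*q^4 + 2.951*q^3 - 6.1488*q^2 + 2.6948*q + 0.0366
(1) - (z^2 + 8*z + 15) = -z^2 - 8*z - 14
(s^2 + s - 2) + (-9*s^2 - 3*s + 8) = -8*s^2 - 2*s + 6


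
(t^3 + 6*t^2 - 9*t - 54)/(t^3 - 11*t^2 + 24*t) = (t^2 + 9*t + 18)/(t*(t - 8))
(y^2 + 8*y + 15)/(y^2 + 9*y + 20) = (y + 3)/(y + 4)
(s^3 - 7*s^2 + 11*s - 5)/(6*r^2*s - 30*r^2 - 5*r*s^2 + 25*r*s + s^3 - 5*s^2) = (s^2 - 2*s + 1)/(6*r^2 - 5*r*s + s^2)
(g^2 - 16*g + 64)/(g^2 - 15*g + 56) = (g - 8)/(g - 7)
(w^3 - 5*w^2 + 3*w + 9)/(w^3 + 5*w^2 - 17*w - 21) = (w - 3)/(w + 7)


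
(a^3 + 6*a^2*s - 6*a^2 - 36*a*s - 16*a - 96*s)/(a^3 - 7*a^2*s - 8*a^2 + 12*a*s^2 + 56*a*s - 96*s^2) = (a^2 + 6*a*s + 2*a + 12*s)/(a^2 - 7*a*s + 12*s^2)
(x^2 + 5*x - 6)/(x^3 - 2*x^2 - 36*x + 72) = (x - 1)/(x^2 - 8*x + 12)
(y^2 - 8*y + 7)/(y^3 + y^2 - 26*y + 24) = (y - 7)/(y^2 + 2*y - 24)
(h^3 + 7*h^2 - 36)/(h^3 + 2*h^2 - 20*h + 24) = (h + 3)/(h - 2)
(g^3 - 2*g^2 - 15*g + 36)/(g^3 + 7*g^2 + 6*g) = (g^3 - 2*g^2 - 15*g + 36)/(g*(g^2 + 7*g + 6))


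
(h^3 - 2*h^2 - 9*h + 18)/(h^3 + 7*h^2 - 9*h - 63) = (h - 2)/(h + 7)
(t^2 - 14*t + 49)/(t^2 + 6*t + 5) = (t^2 - 14*t + 49)/(t^2 + 6*t + 5)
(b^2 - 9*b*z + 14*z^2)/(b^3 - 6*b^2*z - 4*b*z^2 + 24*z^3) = (-b + 7*z)/(-b^2 + 4*b*z + 12*z^2)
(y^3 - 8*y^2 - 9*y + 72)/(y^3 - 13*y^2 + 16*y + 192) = (y - 3)/(y - 8)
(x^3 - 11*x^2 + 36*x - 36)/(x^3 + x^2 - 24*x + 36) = (x - 6)/(x + 6)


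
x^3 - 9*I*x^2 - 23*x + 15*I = (x - 5*I)*(x - 3*I)*(x - I)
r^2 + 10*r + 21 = (r + 3)*(r + 7)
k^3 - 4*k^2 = k^2*(k - 4)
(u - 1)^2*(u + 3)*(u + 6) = u^4 + 7*u^3 + u^2 - 27*u + 18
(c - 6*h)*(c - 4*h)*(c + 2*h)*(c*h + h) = c^4*h - 8*c^3*h^2 + c^3*h + 4*c^2*h^3 - 8*c^2*h^2 + 48*c*h^4 + 4*c*h^3 + 48*h^4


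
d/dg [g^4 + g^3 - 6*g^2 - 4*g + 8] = 4*g^3 + 3*g^2 - 12*g - 4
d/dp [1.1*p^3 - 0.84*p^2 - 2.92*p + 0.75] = 3.3*p^2 - 1.68*p - 2.92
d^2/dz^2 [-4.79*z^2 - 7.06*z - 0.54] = -9.58000000000000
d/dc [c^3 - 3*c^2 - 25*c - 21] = 3*c^2 - 6*c - 25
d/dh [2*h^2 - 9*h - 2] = 4*h - 9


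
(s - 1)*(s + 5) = s^2 + 4*s - 5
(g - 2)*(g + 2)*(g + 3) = g^3 + 3*g^2 - 4*g - 12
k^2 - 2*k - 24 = (k - 6)*(k + 4)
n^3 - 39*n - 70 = (n - 7)*(n + 2)*(n + 5)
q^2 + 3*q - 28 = (q - 4)*(q + 7)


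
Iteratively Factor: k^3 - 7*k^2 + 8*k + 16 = (k - 4)*(k^2 - 3*k - 4) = (k - 4)*(k + 1)*(k - 4)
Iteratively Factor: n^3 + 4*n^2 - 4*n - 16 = (n - 2)*(n^2 + 6*n + 8) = (n - 2)*(n + 2)*(n + 4)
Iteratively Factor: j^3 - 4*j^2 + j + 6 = (j - 2)*(j^2 - 2*j - 3) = (j - 2)*(j + 1)*(j - 3)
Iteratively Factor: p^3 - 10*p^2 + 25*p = (p - 5)*(p^2 - 5*p) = p*(p - 5)*(p - 5)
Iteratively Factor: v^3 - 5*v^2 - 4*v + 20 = (v + 2)*(v^2 - 7*v + 10) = (v - 5)*(v + 2)*(v - 2)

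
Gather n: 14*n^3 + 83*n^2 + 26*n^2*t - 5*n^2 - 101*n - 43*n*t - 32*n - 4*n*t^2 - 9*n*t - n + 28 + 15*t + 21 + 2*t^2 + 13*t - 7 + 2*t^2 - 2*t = 14*n^3 + n^2*(26*t + 78) + n*(-4*t^2 - 52*t - 134) + 4*t^2 + 26*t + 42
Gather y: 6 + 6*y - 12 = 6*y - 6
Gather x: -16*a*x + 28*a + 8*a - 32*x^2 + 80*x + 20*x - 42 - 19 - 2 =36*a - 32*x^2 + x*(100 - 16*a) - 63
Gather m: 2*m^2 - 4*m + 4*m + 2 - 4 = 2*m^2 - 2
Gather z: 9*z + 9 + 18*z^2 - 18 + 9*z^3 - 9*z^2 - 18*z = 9*z^3 + 9*z^2 - 9*z - 9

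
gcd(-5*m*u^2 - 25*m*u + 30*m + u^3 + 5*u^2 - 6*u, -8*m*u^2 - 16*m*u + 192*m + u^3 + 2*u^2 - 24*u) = u + 6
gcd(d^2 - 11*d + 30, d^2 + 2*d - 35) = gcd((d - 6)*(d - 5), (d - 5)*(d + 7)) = d - 5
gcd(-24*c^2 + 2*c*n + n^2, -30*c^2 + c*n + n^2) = 6*c + n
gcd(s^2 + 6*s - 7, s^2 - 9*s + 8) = s - 1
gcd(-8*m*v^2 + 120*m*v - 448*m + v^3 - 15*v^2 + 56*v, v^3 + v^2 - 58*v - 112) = v - 8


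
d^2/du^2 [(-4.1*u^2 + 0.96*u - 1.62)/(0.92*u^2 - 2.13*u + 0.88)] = (-3.5527136788005e-15*u^4 - 14.443632*u^3 + 11.689152*u^2 + 14.384016*u - 14.827684)/(0.778688*u^6 - 5.408496*u^5 + 14.75634*u^4 - 20.010285*u^3 + 14.11476*u^2 - 4.948416*u + 0.681472)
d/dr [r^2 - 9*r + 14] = 2*r - 9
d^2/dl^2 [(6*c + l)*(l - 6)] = 2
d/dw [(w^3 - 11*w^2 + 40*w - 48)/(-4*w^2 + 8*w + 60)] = (-w^4 + 4*w^3 + 63*w^2 - 426*w + 696)/(4*(w^4 - 4*w^3 - 26*w^2 + 60*w + 225))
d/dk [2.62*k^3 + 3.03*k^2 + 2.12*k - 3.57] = 7.86*k^2 + 6.06*k + 2.12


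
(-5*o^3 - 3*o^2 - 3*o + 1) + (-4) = -5*o^3 - 3*o^2 - 3*o - 3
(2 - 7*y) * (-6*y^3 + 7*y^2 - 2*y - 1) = 42*y^4 - 61*y^3 + 28*y^2 + 3*y - 2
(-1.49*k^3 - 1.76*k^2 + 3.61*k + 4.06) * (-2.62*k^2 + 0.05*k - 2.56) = 3.9038*k^5 + 4.5367*k^4 - 5.7318*k^3 - 5.9511*k^2 - 9.0386*k - 10.3936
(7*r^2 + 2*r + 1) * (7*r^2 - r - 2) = 49*r^4 + 7*r^3 - 9*r^2 - 5*r - 2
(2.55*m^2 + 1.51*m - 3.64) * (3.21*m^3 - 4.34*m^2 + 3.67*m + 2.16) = 8.1855*m^5 - 6.2199*m^4 - 8.8793*m^3 + 26.8473*m^2 - 10.0972*m - 7.8624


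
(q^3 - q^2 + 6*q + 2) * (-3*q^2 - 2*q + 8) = -3*q^5 + q^4 - 8*q^3 - 26*q^2 + 44*q + 16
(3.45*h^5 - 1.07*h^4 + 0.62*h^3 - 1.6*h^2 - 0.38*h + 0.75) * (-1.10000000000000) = -3.795*h^5 + 1.177*h^4 - 0.682*h^3 + 1.76*h^2 + 0.418*h - 0.825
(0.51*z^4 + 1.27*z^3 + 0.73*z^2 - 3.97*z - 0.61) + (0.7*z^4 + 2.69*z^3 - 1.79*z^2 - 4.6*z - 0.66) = 1.21*z^4 + 3.96*z^3 - 1.06*z^2 - 8.57*z - 1.27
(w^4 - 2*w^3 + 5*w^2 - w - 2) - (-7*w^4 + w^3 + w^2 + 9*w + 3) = 8*w^4 - 3*w^3 + 4*w^2 - 10*w - 5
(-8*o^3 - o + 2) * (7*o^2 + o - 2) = -56*o^5 - 8*o^4 + 9*o^3 + 13*o^2 + 4*o - 4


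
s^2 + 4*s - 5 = (s - 1)*(s + 5)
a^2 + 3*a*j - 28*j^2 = (a - 4*j)*(a + 7*j)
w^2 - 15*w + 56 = (w - 8)*(w - 7)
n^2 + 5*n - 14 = (n - 2)*(n + 7)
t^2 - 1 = (t - 1)*(t + 1)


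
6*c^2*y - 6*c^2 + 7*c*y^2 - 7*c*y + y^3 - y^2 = (c + y)*(6*c + y)*(y - 1)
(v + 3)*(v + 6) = v^2 + 9*v + 18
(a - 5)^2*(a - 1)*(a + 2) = a^4 - 9*a^3 + 13*a^2 + 45*a - 50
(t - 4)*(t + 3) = t^2 - t - 12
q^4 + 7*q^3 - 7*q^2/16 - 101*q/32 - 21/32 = (q - 3/4)*(q + 1/4)*(q + 1/2)*(q + 7)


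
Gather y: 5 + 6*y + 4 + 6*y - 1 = 12*y + 8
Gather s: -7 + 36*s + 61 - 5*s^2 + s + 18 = -5*s^2 + 37*s + 72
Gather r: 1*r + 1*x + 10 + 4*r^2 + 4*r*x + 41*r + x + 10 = 4*r^2 + r*(4*x + 42) + 2*x + 20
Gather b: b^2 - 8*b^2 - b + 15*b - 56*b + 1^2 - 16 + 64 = -7*b^2 - 42*b + 49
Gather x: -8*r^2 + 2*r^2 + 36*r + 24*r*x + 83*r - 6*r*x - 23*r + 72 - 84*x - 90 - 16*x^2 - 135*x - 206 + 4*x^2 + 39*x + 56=-6*r^2 + 96*r - 12*x^2 + x*(18*r - 180) - 168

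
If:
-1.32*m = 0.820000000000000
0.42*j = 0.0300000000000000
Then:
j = 0.07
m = -0.62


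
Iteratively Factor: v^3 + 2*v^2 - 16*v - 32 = (v - 4)*(v^2 + 6*v + 8) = (v - 4)*(v + 4)*(v + 2)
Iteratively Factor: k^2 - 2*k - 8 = (k + 2)*(k - 4)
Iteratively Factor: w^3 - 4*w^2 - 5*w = (w)*(w^2 - 4*w - 5) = w*(w - 5)*(w + 1)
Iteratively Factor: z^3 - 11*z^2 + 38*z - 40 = (z - 5)*(z^2 - 6*z + 8) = (z - 5)*(z - 2)*(z - 4)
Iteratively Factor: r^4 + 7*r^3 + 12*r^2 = (r + 4)*(r^3 + 3*r^2) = (r + 3)*(r + 4)*(r^2) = r*(r + 3)*(r + 4)*(r)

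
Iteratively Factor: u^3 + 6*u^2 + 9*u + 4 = (u + 1)*(u^2 + 5*u + 4) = (u + 1)^2*(u + 4)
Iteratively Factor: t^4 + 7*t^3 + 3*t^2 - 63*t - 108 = (t + 3)*(t^3 + 4*t^2 - 9*t - 36) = (t - 3)*(t + 3)*(t^2 + 7*t + 12) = (t - 3)*(t + 3)*(t + 4)*(t + 3)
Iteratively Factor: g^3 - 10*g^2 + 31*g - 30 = (g - 3)*(g^2 - 7*g + 10) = (g - 5)*(g - 3)*(g - 2)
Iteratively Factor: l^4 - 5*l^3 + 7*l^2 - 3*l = (l)*(l^3 - 5*l^2 + 7*l - 3) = l*(l - 3)*(l^2 - 2*l + 1) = l*(l - 3)*(l - 1)*(l - 1)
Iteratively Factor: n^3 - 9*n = (n)*(n^2 - 9) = n*(n + 3)*(n - 3)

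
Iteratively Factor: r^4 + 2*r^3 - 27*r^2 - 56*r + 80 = (r - 5)*(r^3 + 7*r^2 + 8*r - 16) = (r - 5)*(r - 1)*(r^2 + 8*r + 16) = (r - 5)*(r - 1)*(r + 4)*(r + 4)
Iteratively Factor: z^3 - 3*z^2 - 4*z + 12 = (z - 3)*(z^2 - 4) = (z - 3)*(z - 2)*(z + 2)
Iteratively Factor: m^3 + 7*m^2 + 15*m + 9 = (m + 3)*(m^2 + 4*m + 3) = (m + 1)*(m + 3)*(m + 3)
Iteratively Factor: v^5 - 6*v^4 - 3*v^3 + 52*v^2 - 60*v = (v - 2)*(v^4 - 4*v^3 - 11*v^2 + 30*v) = (v - 2)*(v + 3)*(v^3 - 7*v^2 + 10*v) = v*(v - 2)*(v + 3)*(v^2 - 7*v + 10) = v*(v - 5)*(v - 2)*(v + 3)*(v - 2)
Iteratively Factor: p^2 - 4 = (p + 2)*(p - 2)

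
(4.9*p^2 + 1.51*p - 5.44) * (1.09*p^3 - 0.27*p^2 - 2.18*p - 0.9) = 5.341*p^5 + 0.3229*p^4 - 17.0193*p^3 - 6.233*p^2 + 10.5002*p + 4.896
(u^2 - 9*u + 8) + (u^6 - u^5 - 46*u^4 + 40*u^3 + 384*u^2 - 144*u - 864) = u^6 - u^5 - 46*u^4 + 40*u^3 + 385*u^2 - 153*u - 856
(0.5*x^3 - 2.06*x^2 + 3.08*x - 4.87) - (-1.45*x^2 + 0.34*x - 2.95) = 0.5*x^3 - 0.61*x^2 + 2.74*x - 1.92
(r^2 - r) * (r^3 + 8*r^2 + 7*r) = r^5 + 7*r^4 - r^3 - 7*r^2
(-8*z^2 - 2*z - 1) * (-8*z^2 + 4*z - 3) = 64*z^4 - 16*z^3 + 24*z^2 + 2*z + 3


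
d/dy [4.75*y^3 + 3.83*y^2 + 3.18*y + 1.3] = 14.25*y^2 + 7.66*y + 3.18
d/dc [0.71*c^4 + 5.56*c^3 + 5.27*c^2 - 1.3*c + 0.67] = 2.84*c^3 + 16.68*c^2 + 10.54*c - 1.3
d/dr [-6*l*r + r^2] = -6*l + 2*r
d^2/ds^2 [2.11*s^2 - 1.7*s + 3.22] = 4.22000000000000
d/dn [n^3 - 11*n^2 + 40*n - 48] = 3*n^2 - 22*n + 40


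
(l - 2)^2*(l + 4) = l^3 - 12*l + 16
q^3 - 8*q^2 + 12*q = q*(q - 6)*(q - 2)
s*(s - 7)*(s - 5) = s^3 - 12*s^2 + 35*s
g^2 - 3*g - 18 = (g - 6)*(g + 3)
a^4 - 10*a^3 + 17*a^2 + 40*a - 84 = (a - 7)*(a - 3)*(a - 2)*(a + 2)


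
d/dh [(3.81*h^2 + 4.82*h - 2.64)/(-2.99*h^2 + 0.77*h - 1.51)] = (17.3455*h^2 - 27.2934*h - 5.2454)/(8.9401*h^4 - 4.6046*h^3 + 9.6227*h^2 - 2.3254*h + 2.2801)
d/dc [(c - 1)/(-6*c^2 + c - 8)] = (-6*c^2 + c + (c - 1)*(12*c - 1) - 8)/(6*c^2 - c + 8)^2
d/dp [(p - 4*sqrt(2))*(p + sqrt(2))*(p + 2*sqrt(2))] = 3*p^2 - 2*sqrt(2)*p - 20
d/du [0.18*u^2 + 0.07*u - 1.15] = 0.36*u + 0.07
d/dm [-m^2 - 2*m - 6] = -2*m - 2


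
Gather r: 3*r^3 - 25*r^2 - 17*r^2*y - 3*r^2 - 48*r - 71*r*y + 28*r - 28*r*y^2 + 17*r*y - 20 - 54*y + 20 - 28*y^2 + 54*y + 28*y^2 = 3*r^3 + r^2*(-17*y - 28) + r*(-28*y^2 - 54*y - 20)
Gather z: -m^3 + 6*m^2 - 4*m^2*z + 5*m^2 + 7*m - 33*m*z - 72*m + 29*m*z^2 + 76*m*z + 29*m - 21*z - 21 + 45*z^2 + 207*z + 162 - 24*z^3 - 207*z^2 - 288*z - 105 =-m^3 + 11*m^2 - 36*m - 24*z^3 + z^2*(29*m - 162) + z*(-4*m^2 + 43*m - 102) + 36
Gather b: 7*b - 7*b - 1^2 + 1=0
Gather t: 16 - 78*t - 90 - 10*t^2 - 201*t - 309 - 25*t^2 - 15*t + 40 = -35*t^2 - 294*t - 343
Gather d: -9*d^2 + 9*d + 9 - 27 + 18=-9*d^2 + 9*d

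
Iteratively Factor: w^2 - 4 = (w - 2)*(w + 2)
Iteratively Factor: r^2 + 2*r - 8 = (r + 4)*(r - 2)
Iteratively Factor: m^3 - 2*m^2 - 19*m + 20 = (m + 4)*(m^2 - 6*m + 5) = (m - 5)*(m + 4)*(m - 1)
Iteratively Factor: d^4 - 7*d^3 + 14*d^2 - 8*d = (d - 2)*(d^3 - 5*d^2 + 4*d) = d*(d - 2)*(d^2 - 5*d + 4) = d*(d - 2)*(d - 1)*(d - 4)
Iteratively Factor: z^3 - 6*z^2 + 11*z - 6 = (z - 3)*(z^2 - 3*z + 2) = (z - 3)*(z - 1)*(z - 2)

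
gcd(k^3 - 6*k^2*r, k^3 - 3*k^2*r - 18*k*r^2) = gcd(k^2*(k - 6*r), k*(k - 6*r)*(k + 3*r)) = -k^2 + 6*k*r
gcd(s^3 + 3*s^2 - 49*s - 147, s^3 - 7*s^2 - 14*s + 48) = s + 3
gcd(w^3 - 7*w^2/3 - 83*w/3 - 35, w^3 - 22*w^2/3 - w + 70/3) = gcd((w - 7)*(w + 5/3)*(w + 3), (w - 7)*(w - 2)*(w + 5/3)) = w^2 - 16*w/3 - 35/3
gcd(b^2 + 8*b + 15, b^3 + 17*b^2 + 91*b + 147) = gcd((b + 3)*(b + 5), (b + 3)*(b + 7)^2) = b + 3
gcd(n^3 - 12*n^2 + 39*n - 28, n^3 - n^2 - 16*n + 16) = n^2 - 5*n + 4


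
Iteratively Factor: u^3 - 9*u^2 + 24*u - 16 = (u - 4)*(u^2 - 5*u + 4) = (u - 4)^2*(u - 1)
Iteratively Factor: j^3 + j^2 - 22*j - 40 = (j + 4)*(j^2 - 3*j - 10) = (j - 5)*(j + 4)*(j + 2)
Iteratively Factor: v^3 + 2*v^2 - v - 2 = (v + 1)*(v^2 + v - 2) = (v - 1)*(v + 1)*(v + 2)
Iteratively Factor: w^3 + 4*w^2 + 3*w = (w + 3)*(w^2 + w) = (w + 1)*(w + 3)*(w)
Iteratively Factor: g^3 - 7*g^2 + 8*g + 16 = (g + 1)*(g^2 - 8*g + 16) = (g - 4)*(g + 1)*(g - 4)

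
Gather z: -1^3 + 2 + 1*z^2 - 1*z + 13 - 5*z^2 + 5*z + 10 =-4*z^2 + 4*z + 24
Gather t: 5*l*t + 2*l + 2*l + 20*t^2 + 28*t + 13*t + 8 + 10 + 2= 4*l + 20*t^2 + t*(5*l + 41) + 20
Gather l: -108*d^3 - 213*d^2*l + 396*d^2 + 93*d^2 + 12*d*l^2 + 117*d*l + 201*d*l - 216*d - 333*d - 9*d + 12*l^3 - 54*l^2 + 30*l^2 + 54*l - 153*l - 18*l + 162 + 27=-108*d^3 + 489*d^2 - 558*d + 12*l^3 + l^2*(12*d - 24) + l*(-213*d^2 + 318*d - 117) + 189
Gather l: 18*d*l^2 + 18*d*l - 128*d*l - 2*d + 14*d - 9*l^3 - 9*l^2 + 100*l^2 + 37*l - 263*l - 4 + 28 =12*d - 9*l^3 + l^2*(18*d + 91) + l*(-110*d - 226) + 24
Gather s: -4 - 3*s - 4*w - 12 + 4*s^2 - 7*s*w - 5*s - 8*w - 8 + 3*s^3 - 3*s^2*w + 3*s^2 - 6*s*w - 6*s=3*s^3 + s^2*(7 - 3*w) + s*(-13*w - 14) - 12*w - 24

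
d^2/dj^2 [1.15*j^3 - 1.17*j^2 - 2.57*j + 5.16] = 6.9*j - 2.34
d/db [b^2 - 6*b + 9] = 2*b - 6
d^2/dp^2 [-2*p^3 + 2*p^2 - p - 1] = 4 - 12*p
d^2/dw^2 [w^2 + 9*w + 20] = 2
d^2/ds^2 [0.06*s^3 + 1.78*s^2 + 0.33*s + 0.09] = 0.36*s + 3.56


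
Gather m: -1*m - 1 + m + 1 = 0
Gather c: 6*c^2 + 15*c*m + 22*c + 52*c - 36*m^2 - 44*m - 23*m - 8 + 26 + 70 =6*c^2 + c*(15*m + 74) - 36*m^2 - 67*m + 88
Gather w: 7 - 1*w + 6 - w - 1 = 12 - 2*w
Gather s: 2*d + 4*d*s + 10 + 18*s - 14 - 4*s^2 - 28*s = 2*d - 4*s^2 + s*(4*d - 10) - 4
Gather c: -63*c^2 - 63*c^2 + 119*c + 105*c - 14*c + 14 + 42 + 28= -126*c^2 + 210*c + 84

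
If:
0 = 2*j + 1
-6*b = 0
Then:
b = 0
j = -1/2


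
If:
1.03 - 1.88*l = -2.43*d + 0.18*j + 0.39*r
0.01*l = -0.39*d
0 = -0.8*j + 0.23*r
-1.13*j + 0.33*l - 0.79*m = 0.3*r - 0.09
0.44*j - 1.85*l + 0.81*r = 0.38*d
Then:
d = -0.01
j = 0.21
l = 0.37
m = -0.30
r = 0.72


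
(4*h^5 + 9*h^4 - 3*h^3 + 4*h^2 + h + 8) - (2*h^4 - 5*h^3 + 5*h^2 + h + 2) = 4*h^5 + 7*h^4 + 2*h^3 - h^2 + 6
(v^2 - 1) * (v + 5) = v^3 + 5*v^2 - v - 5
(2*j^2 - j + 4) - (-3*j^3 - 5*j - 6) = 3*j^3 + 2*j^2 + 4*j + 10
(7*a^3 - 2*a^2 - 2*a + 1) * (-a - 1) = -7*a^4 - 5*a^3 + 4*a^2 + a - 1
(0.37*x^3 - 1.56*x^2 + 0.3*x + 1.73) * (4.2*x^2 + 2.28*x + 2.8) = 1.554*x^5 - 5.7084*x^4 - 1.2608*x^3 + 3.582*x^2 + 4.7844*x + 4.844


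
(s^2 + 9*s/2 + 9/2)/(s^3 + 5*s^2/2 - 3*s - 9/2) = (2*s + 3)/(2*s^2 - s - 3)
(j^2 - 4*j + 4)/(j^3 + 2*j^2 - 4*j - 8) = (j - 2)/(j^2 + 4*j + 4)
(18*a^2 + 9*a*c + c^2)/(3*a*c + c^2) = (6*a + c)/c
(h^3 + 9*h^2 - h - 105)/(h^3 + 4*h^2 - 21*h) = (h + 5)/h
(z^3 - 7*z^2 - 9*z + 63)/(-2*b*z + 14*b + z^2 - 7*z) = (z^2 - 9)/(-2*b + z)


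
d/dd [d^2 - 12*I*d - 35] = 2*d - 12*I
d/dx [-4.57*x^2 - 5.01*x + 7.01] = -9.14*x - 5.01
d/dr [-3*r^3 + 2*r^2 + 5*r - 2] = -9*r^2 + 4*r + 5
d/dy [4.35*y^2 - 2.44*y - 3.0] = 8.7*y - 2.44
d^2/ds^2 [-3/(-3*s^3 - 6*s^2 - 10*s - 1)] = 6*(-3*(3*s + 2)*(3*s^3 + 6*s^2 + 10*s + 1) + (9*s^2 + 12*s + 10)^2)/(3*s^3 + 6*s^2 + 10*s + 1)^3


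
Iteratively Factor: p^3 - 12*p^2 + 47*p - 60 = (p - 4)*(p^2 - 8*p + 15) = (p - 5)*(p - 4)*(p - 3)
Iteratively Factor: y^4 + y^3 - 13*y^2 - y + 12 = (y - 3)*(y^3 + 4*y^2 - y - 4) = (y - 3)*(y + 1)*(y^2 + 3*y - 4) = (y - 3)*(y - 1)*(y + 1)*(y + 4)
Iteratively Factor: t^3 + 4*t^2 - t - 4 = (t - 1)*(t^2 + 5*t + 4) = (t - 1)*(t + 4)*(t + 1)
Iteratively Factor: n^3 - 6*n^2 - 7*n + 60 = (n - 5)*(n^2 - n - 12) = (n - 5)*(n + 3)*(n - 4)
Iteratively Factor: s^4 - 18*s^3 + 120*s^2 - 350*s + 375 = (s - 3)*(s^3 - 15*s^2 + 75*s - 125) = (s - 5)*(s - 3)*(s^2 - 10*s + 25) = (s - 5)^2*(s - 3)*(s - 5)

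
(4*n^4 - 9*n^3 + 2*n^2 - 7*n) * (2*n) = 8*n^5 - 18*n^4 + 4*n^3 - 14*n^2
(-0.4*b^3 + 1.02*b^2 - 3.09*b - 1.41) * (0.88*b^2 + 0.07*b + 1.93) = -0.352*b^5 + 0.8696*b^4 - 3.4198*b^3 + 0.5115*b^2 - 6.0624*b - 2.7213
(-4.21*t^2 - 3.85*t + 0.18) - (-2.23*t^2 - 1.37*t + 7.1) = -1.98*t^2 - 2.48*t - 6.92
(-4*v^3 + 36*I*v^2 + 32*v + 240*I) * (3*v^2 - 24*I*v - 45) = -12*v^5 + 204*I*v^4 + 1140*v^3 - 1668*I*v^2 + 4320*v - 10800*I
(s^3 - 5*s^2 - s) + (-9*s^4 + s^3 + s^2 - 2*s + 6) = -9*s^4 + 2*s^3 - 4*s^2 - 3*s + 6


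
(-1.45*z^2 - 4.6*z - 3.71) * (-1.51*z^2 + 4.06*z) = 2.1895*z^4 + 1.059*z^3 - 13.0739*z^2 - 15.0626*z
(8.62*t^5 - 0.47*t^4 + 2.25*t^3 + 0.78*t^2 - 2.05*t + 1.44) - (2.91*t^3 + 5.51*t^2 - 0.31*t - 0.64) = 8.62*t^5 - 0.47*t^4 - 0.66*t^3 - 4.73*t^2 - 1.74*t + 2.08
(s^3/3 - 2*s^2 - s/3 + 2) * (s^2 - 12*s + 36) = s^5/3 - 6*s^4 + 107*s^3/3 - 66*s^2 - 36*s + 72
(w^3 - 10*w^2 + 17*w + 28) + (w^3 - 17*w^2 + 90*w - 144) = 2*w^3 - 27*w^2 + 107*w - 116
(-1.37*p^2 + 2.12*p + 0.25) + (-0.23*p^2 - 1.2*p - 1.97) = -1.6*p^2 + 0.92*p - 1.72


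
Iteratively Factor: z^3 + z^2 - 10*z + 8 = (z - 2)*(z^2 + 3*z - 4) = (z - 2)*(z - 1)*(z + 4)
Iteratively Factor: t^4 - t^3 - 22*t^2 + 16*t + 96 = (t + 2)*(t^3 - 3*t^2 - 16*t + 48) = (t - 3)*(t + 2)*(t^2 - 16) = (t - 4)*(t - 3)*(t + 2)*(t + 4)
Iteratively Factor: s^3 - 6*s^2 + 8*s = (s - 4)*(s^2 - 2*s) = (s - 4)*(s - 2)*(s)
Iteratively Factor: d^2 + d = (d + 1)*(d)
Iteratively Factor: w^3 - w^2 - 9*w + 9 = (w - 1)*(w^2 - 9) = (w - 3)*(w - 1)*(w + 3)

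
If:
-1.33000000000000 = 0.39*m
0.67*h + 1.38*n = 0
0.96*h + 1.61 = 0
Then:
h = -1.68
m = -3.41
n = 0.81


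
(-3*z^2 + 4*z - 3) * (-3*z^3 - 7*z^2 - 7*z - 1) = 9*z^5 + 9*z^4 + 2*z^3 - 4*z^2 + 17*z + 3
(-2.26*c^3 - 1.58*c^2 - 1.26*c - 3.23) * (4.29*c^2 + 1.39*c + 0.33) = -9.6954*c^5 - 9.9196*c^4 - 8.3474*c^3 - 16.1295*c^2 - 4.9055*c - 1.0659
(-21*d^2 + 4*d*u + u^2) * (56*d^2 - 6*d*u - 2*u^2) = -1176*d^4 + 350*d^3*u + 74*d^2*u^2 - 14*d*u^3 - 2*u^4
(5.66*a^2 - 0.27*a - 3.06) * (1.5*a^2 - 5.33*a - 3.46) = 8.49*a^4 - 30.5728*a^3 - 22.7345*a^2 + 17.244*a + 10.5876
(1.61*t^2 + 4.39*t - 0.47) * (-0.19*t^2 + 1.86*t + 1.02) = -0.3059*t^4 + 2.1605*t^3 + 9.8969*t^2 + 3.6036*t - 0.4794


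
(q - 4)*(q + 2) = q^2 - 2*q - 8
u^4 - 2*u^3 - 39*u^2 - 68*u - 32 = (u - 8)*(u + 1)^2*(u + 4)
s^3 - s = s*(s - 1)*(s + 1)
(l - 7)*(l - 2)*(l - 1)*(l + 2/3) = l^4 - 28*l^3/3 + 49*l^2/3 + 4*l/3 - 28/3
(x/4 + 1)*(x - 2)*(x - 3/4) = x^3/4 + 5*x^2/16 - 19*x/8 + 3/2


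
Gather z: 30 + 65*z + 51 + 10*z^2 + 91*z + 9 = 10*z^2 + 156*z + 90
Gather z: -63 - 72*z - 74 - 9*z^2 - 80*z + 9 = -9*z^2 - 152*z - 128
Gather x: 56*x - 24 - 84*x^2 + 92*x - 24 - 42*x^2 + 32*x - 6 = -126*x^2 + 180*x - 54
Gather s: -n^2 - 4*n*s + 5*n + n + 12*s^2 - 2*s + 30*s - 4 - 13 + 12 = -n^2 + 6*n + 12*s^2 + s*(28 - 4*n) - 5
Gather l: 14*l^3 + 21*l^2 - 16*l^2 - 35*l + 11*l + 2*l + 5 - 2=14*l^3 + 5*l^2 - 22*l + 3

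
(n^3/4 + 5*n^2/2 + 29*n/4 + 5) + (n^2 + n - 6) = n^3/4 + 7*n^2/2 + 33*n/4 - 1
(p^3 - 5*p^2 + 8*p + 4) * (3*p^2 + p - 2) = 3*p^5 - 14*p^4 + 17*p^3 + 30*p^2 - 12*p - 8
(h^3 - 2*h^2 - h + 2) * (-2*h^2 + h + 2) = -2*h^5 + 5*h^4 + 2*h^3 - 9*h^2 + 4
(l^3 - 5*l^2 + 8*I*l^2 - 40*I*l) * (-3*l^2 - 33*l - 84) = -3*l^5 - 18*l^4 - 24*I*l^4 + 81*l^3 - 144*I*l^3 + 420*l^2 + 648*I*l^2 + 3360*I*l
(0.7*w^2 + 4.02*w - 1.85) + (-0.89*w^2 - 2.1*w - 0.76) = -0.19*w^2 + 1.92*w - 2.61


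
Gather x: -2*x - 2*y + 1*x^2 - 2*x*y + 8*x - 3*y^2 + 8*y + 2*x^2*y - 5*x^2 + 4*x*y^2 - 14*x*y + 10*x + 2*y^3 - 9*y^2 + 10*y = x^2*(2*y - 4) + x*(4*y^2 - 16*y + 16) + 2*y^3 - 12*y^2 + 16*y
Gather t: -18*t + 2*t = -16*t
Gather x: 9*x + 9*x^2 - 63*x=9*x^2 - 54*x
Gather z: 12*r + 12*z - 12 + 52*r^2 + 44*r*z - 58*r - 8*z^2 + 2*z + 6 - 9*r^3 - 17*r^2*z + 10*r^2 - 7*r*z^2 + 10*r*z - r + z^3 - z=-9*r^3 + 62*r^2 - 47*r + z^3 + z^2*(-7*r - 8) + z*(-17*r^2 + 54*r + 13) - 6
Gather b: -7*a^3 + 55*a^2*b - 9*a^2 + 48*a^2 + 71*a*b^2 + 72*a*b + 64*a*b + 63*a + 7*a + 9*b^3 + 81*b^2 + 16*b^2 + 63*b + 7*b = -7*a^3 + 39*a^2 + 70*a + 9*b^3 + b^2*(71*a + 97) + b*(55*a^2 + 136*a + 70)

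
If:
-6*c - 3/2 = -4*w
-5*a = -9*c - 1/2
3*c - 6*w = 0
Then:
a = -23/40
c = -3/8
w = -3/16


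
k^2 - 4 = (k - 2)*(k + 2)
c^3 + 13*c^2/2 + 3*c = c*(c + 1/2)*(c + 6)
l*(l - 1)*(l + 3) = l^3 + 2*l^2 - 3*l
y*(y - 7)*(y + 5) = y^3 - 2*y^2 - 35*y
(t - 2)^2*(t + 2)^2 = t^4 - 8*t^2 + 16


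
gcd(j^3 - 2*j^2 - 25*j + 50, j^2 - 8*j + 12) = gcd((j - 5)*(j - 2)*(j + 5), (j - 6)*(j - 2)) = j - 2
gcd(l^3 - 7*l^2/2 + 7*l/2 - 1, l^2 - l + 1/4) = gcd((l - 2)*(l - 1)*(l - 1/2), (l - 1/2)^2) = l - 1/2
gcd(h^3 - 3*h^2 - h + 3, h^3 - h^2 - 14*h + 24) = h - 3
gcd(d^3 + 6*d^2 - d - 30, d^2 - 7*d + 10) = d - 2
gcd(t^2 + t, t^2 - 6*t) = t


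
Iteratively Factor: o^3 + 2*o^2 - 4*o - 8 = (o + 2)*(o^2 - 4) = (o - 2)*(o + 2)*(o + 2)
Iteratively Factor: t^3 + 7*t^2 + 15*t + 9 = (t + 3)*(t^2 + 4*t + 3) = (t + 1)*(t + 3)*(t + 3)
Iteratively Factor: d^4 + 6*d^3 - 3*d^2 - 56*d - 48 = (d + 4)*(d^3 + 2*d^2 - 11*d - 12) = (d + 1)*(d + 4)*(d^2 + d - 12) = (d - 3)*(d + 1)*(d + 4)*(d + 4)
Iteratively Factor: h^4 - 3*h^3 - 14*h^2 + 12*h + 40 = (h - 2)*(h^3 - h^2 - 16*h - 20) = (h - 5)*(h - 2)*(h^2 + 4*h + 4) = (h - 5)*(h - 2)*(h + 2)*(h + 2)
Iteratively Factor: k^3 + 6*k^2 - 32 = (k + 4)*(k^2 + 2*k - 8) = (k - 2)*(k + 4)*(k + 4)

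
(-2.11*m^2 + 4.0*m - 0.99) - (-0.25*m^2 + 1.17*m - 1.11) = -1.86*m^2 + 2.83*m + 0.12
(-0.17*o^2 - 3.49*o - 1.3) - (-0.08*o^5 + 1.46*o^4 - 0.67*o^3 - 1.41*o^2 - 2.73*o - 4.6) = 0.08*o^5 - 1.46*o^4 + 0.67*o^3 + 1.24*o^2 - 0.76*o + 3.3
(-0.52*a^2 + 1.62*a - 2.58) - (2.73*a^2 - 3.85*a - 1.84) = -3.25*a^2 + 5.47*a - 0.74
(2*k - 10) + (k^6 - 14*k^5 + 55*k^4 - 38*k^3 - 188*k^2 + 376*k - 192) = k^6 - 14*k^5 + 55*k^4 - 38*k^3 - 188*k^2 + 378*k - 202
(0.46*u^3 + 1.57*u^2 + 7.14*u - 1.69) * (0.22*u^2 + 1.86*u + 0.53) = 0.1012*u^5 + 1.201*u^4 + 4.7348*u^3 + 13.7407*u^2 + 0.6408*u - 0.8957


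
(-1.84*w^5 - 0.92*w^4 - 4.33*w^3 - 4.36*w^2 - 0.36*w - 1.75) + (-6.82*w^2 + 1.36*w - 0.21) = -1.84*w^5 - 0.92*w^4 - 4.33*w^3 - 11.18*w^2 + 1.0*w - 1.96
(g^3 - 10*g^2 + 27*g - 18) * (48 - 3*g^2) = -3*g^5 + 30*g^4 - 33*g^3 - 426*g^2 + 1296*g - 864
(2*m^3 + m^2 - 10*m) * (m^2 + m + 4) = 2*m^5 + 3*m^4 - m^3 - 6*m^2 - 40*m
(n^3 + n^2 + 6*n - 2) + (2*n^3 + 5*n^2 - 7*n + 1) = 3*n^3 + 6*n^2 - n - 1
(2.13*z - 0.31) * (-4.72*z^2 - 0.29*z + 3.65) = -10.0536*z^3 + 0.8455*z^2 + 7.8644*z - 1.1315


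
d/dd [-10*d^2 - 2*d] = -20*d - 2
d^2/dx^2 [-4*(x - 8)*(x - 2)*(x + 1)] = 72 - 24*x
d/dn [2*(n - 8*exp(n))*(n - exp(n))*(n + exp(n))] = -16*n^2*exp(n) + 6*n^2 - 4*n*exp(2*n) - 32*n*exp(n) + 48*exp(3*n) - 2*exp(2*n)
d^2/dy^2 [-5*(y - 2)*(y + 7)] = -10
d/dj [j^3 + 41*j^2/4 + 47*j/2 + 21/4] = 3*j^2 + 41*j/2 + 47/2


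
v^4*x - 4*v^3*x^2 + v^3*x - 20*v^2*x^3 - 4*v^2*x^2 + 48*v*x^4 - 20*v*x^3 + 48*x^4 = (v - 6*x)*(v - 2*x)*(v + 4*x)*(v*x + x)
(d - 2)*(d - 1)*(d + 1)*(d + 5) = d^4 + 3*d^3 - 11*d^2 - 3*d + 10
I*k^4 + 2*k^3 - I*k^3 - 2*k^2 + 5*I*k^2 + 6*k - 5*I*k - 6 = (k - 3*I)*(k - I)*(k + 2*I)*(I*k - I)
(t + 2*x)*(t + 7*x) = t^2 + 9*t*x + 14*x^2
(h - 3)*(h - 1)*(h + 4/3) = h^3 - 8*h^2/3 - 7*h/3 + 4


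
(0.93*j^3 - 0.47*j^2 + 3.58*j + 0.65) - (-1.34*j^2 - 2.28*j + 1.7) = 0.93*j^3 + 0.87*j^2 + 5.86*j - 1.05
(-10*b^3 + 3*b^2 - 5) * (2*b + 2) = -20*b^4 - 14*b^3 + 6*b^2 - 10*b - 10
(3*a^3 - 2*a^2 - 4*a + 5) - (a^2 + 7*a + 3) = 3*a^3 - 3*a^2 - 11*a + 2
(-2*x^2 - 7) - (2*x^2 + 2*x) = -4*x^2 - 2*x - 7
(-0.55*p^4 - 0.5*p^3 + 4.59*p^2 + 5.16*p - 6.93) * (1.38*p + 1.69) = -0.759*p^5 - 1.6195*p^4 + 5.4892*p^3 + 14.8779*p^2 - 0.843*p - 11.7117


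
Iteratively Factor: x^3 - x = (x - 1)*(x^2 + x) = (x - 1)*(x + 1)*(x)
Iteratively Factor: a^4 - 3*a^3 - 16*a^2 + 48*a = (a + 4)*(a^3 - 7*a^2 + 12*a) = (a - 3)*(a + 4)*(a^2 - 4*a) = a*(a - 3)*(a + 4)*(a - 4)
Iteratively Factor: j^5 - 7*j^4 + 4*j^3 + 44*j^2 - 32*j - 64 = (j - 4)*(j^4 - 3*j^3 - 8*j^2 + 12*j + 16) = (j - 4)*(j + 2)*(j^3 - 5*j^2 + 2*j + 8) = (j - 4)*(j - 2)*(j + 2)*(j^2 - 3*j - 4) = (j - 4)^2*(j - 2)*(j + 2)*(j + 1)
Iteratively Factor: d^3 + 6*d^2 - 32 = (d + 4)*(d^2 + 2*d - 8) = (d - 2)*(d + 4)*(d + 4)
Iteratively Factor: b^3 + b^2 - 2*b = (b + 2)*(b^2 - b) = b*(b + 2)*(b - 1)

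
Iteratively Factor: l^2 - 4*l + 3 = (l - 1)*(l - 3)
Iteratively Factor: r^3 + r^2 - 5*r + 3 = (r + 3)*(r^2 - 2*r + 1) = (r - 1)*(r + 3)*(r - 1)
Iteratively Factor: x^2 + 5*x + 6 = (x + 3)*(x + 2)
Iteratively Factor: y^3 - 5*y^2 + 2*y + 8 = (y + 1)*(y^2 - 6*y + 8) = (y - 4)*(y + 1)*(y - 2)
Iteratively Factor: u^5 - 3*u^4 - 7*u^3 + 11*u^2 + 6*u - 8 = (u - 1)*(u^4 - 2*u^3 - 9*u^2 + 2*u + 8) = (u - 1)*(u + 2)*(u^3 - 4*u^2 - u + 4) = (u - 1)^2*(u + 2)*(u^2 - 3*u - 4) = (u - 4)*(u - 1)^2*(u + 2)*(u + 1)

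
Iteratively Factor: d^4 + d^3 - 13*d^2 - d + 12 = (d - 3)*(d^3 + 4*d^2 - d - 4) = (d - 3)*(d + 1)*(d^2 + 3*d - 4) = (d - 3)*(d + 1)*(d + 4)*(d - 1)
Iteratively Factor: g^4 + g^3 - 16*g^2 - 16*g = (g)*(g^3 + g^2 - 16*g - 16) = g*(g - 4)*(g^2 + 5*g + 4) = g*(g - 4)*(g + 4)*(g + 1)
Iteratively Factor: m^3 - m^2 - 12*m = (m)*(m^2 - m - 12) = m*(m - 4)*(m + 3)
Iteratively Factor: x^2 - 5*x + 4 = (x - 4)*(x - 1)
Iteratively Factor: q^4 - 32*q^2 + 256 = (q - 4)*(q^3 + 4*q^2 - 16*q - 64) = (q - 4)*(q + 4)*(q^2 - 16) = (q - 4)^2*(q + 4)*(q + 4)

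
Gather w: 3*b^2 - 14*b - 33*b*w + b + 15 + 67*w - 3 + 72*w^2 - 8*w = 3*b^2 - 13*b + 72*w^2 + w*(59 - 33*b) + 12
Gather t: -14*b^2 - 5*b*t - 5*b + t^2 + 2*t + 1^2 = -14*b^2 - 5*b + t^2 + t*(2 - 5*b) + 1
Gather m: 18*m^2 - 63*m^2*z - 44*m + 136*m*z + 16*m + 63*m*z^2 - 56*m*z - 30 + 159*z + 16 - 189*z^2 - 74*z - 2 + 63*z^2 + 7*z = m^2*(18 - 63*z) + m*(63*z^2 + 80*z - 28) - 126*z^2 + 92*z - 16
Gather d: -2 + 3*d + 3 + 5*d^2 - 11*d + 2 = 5*d^2 - 8*d + 3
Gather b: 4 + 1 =5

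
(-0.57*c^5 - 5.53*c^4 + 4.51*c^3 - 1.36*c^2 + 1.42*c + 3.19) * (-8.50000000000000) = 4.845*c^5 + 47.005*c^4 - 38.335*c^3 + 11.56*c^2 - 12.07*c - 27.115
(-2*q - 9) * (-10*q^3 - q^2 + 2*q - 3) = 20*q^4 + 92*q^3 + 5*q^2 - 12*q + 27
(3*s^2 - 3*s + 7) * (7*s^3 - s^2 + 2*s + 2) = 21*s^5 - 24*s^4 + 58*s^3 - 7*s^2 + 8*s + 14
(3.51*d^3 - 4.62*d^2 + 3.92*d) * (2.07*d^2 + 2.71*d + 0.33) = 7.2657*d^5 - 0.0513000000000012*d^4 - 3.2475*d^3 + 9.0986*d^2 + 1.2936*d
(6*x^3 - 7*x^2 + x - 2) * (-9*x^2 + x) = -54*x^5 + 69*x^4 - 16*x^3 + 19*x^2 - 2*x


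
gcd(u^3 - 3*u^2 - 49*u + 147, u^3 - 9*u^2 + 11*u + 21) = u^2 - 10*u + 21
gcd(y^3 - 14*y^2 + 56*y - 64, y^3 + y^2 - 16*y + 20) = y - 2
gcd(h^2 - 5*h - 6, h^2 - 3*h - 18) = h - 6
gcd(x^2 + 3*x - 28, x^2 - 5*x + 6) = 1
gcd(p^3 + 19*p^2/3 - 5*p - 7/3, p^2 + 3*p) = 1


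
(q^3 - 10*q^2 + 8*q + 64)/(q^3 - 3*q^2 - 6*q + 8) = (q - 8)/(q - 1)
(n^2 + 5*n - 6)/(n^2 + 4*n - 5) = (n + 6)/(n + 5)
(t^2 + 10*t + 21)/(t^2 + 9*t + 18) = (t + 7)/(t + 6)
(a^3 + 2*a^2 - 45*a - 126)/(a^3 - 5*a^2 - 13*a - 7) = (a^2 + 9*a + 18)/(a^2 + 2*a + 1)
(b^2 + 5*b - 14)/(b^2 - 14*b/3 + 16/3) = 3*(b + 7)/(3*b - 8)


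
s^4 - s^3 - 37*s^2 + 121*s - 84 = (s - 4)*(s - 3)*(s - 1)*(s + 7)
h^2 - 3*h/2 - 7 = (h - 7/2)*(h + 2)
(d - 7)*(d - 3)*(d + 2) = d^3 - 8*d^2 + d + 42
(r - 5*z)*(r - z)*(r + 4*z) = r^3 - 2*r^2*z - 19*r*z^2 + 20*z^3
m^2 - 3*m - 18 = (m - 6)*(m + 3)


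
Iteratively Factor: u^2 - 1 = (u + 1)*(u - 1)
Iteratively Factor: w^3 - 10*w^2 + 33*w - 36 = (w - 3)*(w^2 - 7*w + 12) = (w - 4)*(w - 3)*(w - 3)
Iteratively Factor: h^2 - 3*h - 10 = (h + 2)*(h - 5)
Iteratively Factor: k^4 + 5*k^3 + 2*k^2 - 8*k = (k + 4)*(k^3 + k^2 - 2*k) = (k + 2)*(k + 4)*(k^2 - k) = k*(k + 2)*(k + 4)*(k - 1)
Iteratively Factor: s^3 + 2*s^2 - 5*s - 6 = (s + 1)*(s^2 + s - 6) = (s - 2)*(s + 1)*(s + 3)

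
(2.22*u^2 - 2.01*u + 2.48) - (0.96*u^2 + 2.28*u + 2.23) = 1.26*u^2 - 4.29*u + 0.25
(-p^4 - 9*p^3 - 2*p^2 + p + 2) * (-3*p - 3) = 3*p^5 + 30*p^4 + 33*p^3 + 3*p^2 - 9*p - 6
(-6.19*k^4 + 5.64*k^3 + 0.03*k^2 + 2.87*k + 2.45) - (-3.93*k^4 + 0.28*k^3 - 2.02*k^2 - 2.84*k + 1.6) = -2.26*k^4 + 5.36*k^3 + 2.05*k^2 + 5.71*k + 0.85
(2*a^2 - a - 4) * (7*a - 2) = 14*a^3 - 11*a^2 - 26*a + 8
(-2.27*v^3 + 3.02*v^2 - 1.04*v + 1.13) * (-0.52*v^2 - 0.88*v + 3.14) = 1.1804*v^5 + 0.4272*v^4 - 9.2446*v^3 + 9.8104*v^2 - 4.26*v + 3.5482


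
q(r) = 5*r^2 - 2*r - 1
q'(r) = 10*r - 2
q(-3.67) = 73.68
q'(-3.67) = -38.70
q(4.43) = 88.26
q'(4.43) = 42.30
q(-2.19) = 27.36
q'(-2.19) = -23.90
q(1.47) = 6.86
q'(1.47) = 12.70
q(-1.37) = 11.12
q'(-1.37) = -15.70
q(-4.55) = 111.61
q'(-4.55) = -47.50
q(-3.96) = 85.33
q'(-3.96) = -41.60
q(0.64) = -0.23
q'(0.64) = 4.40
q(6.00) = 167.00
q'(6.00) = 58.00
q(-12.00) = 743.00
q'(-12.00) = -122.00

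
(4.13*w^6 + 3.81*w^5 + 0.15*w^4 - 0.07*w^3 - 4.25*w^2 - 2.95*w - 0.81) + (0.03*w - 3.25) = 4.13*w^6 + 3.81*w^5 + 0.15*w^4 - 0.07*w^3 - 4.25*w^2 - 2.92*w - 4.06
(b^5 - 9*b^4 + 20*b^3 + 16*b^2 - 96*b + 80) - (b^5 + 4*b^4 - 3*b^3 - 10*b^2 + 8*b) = -13*b^4 + 23*b^3 + 26*b^2 - 104*b + 80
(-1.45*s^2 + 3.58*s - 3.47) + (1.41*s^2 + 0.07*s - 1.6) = -0.04*s^2 + 3.65*s - 5.07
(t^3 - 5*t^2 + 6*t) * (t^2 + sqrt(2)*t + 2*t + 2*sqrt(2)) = t^5 - 3*t^4 + sqrt(2)*t^4 - 3*sqrt(2)*t^3 - 4*t^3 - 4*sqrt(2)*t^2 + 12*t^2 + 12*sqrt(2)*t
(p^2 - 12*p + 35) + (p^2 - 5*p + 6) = 2*p^2 - 17*p + 41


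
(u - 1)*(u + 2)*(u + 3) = u^3 + 4*u^2 + u - 6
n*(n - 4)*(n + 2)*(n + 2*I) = n^4 - 2*n^3 + 2*I*n^3 - 8*n^2 - 4*I*n^2 - 16*I*n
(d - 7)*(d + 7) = d^2 - 49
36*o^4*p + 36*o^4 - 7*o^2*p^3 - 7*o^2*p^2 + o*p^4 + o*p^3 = (-6*o + p)*(-3*o + p)*(2*o + p)*(o*p + o)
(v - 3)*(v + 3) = v^2 - 9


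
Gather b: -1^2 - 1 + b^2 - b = b^2 - b - 2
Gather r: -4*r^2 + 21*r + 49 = -4*r^2 + 21*r + 49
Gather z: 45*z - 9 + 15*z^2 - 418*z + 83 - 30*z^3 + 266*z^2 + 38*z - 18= -30*z^3 + 281*z^2 - 335*z + 56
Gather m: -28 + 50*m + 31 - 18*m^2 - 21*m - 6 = -18*m^2 + 29*m - 3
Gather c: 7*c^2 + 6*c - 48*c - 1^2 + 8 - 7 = 7*c^2 - 42*c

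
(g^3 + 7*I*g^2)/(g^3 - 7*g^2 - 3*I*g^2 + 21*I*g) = g*(g + 7*I)/(g^2 - 7*g - 3*I*g + 21*I)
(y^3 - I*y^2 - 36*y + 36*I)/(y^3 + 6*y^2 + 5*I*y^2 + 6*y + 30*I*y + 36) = (y - 6)/(y + 6*I)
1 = 1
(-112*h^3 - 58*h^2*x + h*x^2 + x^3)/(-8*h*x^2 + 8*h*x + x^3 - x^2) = (14*h^2 + 9*h*x + x^2)/(x*(x - 1))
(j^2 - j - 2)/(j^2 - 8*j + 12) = (j + 1)/(j - 6)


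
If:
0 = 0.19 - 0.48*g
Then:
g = 0.40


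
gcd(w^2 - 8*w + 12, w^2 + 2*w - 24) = 1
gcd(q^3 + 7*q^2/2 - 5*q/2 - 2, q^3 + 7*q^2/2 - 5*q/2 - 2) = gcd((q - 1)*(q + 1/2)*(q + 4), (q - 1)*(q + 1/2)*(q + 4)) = q^3 + 7*q^2/2 - 5*q/2 - 2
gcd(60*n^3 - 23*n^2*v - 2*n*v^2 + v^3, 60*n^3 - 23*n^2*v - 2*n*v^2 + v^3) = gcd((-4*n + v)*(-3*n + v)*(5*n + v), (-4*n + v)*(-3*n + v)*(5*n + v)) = 60*n^3 - 23*n^2*v - 2*n*v^2 + v^3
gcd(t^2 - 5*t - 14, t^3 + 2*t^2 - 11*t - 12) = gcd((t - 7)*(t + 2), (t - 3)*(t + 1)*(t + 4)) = 1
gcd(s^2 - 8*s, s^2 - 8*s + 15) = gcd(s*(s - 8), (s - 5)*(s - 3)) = 1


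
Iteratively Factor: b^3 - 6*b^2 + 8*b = (b)*(b^2 - 6*b + 8) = b*(b - 2)*(b - 4)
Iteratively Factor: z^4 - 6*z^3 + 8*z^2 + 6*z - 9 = (z - 1)*(z^3 - 5*z^2 + 3*z + 9) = (z - 3)*(z - 1)*(z^2 - 2*z - 3) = (z - 3)*(z - 1)*(z + 1)*(z - 3)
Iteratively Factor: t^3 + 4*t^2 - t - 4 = (t + 1)*(t^2 + 3*t - 4) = (t - 1)*(t + 1)*(t + 4)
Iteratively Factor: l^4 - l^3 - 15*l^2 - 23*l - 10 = (l + 1)*(l^3 - 2*l^2 - 13*l - 10) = (l + 1)^2*(l^2 - 3*l - 10) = (l - 5)*(l + 1)^2*(l + 2)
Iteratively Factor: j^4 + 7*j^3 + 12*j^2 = (j)*(j^3 + 7*j^2 + 12*j) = j*(j + 4)*(j^2 + 3*j) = j^2*(j + 4)*(j + 3)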